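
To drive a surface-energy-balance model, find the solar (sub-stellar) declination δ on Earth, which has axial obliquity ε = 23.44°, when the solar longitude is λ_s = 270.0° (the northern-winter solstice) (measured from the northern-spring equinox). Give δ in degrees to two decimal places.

δ = -23.44°

sin δ = sin ε · sin λ_s = sin 23.44° × sin 270.0° = -0.397789.
δ = arcsin(-0.397789) = -23.44°.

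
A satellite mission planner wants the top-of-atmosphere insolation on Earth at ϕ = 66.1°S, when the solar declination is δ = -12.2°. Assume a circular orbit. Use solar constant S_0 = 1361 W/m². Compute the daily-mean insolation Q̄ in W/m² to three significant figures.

cos h₀ = −tan(-66.1°) tan(-12.200°) = -0.4879, h₀ = 2.0805 rad.
Bracket: h₀ sin ϕ sin δ + cos ϕ cos δ sin h₀ = 2.0805×-0.91425×-0.21132 + 0.40514×0.97742×0.87290 = 0.401951 + 0.345661 = 0.747612.
Q̄ = (S_0/π) × [bracket] = (1361/π) × 0.747612 = 323.9 W/m².

Q̄ ≈ 324 W/m²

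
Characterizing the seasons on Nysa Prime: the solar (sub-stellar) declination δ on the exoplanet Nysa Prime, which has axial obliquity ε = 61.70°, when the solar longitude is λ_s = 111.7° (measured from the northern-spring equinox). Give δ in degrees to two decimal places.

δ = +54.89°

sin δ = sin ε · sin λ_s = sin 61.70° × sin 111.7° = 0.818080.
δ = arcsin(0.818080) = +54.89°.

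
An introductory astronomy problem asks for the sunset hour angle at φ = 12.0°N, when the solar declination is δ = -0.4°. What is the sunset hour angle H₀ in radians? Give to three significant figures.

H₀ = 1.57 rad

cos H₀ = −tan φ · tan δ = −tan(+12.0°) × tan(-0.400°) = 0.0015, so H₀ = 1.5693 rad = 89.91°.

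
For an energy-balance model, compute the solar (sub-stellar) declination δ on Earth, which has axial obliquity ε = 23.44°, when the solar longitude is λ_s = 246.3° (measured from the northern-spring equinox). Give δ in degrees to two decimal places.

sin δ = sin ε · sin λ_s = sin 23.44° × sin 246.3° = -0.364240.
δ = arcsin(-0.364240) = -21.36°.

δ = -21.36°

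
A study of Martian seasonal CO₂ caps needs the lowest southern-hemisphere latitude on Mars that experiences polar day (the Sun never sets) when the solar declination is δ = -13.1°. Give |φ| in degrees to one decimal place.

Polar day requires cos H₀ = −tan φ tan δ ≤ −1, i.e. tan φ tan δ ≥ 1.
The boundary is |tan φ| · |tan δ| = 1, so |φ| = 90° − |δ| = 90° − 13.1° = 76.9° in the southern hemisphere.

|φ| = 76.9°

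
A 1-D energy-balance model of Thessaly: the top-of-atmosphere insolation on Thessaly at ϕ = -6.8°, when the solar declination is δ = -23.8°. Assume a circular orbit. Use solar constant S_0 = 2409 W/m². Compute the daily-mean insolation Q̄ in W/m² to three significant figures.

cos h₀ = −tan(-6.8°) tan(-23.800°) = -0.0526, h₀ = 1.6234 rad.
Bracket: h₀ sin ϕ sin δ + cos ϕ cos δ sin h₀ = 1.6234×-0.11840×-0.40355 + 0.99297×0.91496×0.99862 = 0.077567 + 0.907274 = 0.984841.
Q̄ = (S_0/π) × [bracket] = (2409/π) × 0.984841 = 755.2 W/m².

Q̄ ≈ 755 W/m²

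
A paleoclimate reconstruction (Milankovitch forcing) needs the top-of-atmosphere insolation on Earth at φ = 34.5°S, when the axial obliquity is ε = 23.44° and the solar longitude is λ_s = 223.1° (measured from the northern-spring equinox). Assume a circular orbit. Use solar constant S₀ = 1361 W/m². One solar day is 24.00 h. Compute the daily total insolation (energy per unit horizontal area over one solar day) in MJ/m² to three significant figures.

Solar declination: sin δ = sin ε · sin λ_s = sin 23.44° × sin 223.1° = -0.27180, so δ = -15.771°.
cos H₀ = −tan(-34.5°) tan(-15.771°) = -0.1941, H₀ = 1.7661 rad.
Bracket: H₀ sin φ sin δ + cos φ cos δ sin H₀ = 1.7661×-0.56641×-0.27180 + 0.82413×0.96235×0.98098 = 0.271892 + 0.778017 = 1.049909.
Q̄ = (S₀/π) × [bracket] = (1361/π) × 1.049909 = 454.84 W/m².
Daily total = Q̄ × 24.00 h × 3600 s/h = 454.84 × 24.00 × 3600 / 10⁶ = 39.30 MJ/m².

39.3 MJ/m²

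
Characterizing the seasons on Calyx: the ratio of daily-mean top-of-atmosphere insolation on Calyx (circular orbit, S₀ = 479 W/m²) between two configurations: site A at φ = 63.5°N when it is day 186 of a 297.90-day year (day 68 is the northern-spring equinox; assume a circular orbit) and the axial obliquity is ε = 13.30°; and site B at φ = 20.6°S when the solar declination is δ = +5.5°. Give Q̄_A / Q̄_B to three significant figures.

Q̄_A / Q̄_B ≈ 0.746

— Configuration A (φ=+63.5°):
Solar longitude: λ_s = 360° × (186 − 68)/297.90 = 142.598°.
sin δ = sin 13.30° × sin 142.598° = 0.13973, so δ = +8.032°.
cos H₀ = −tan(+63.5°) tan(+8.032°) = -0.2830, H₀ = 1.8578 rad.
Bracket: H₀ sin φ sin δ + cos φ cos δ sin H₀ = 1.8578×0.89493×0.13973 + 0.44620×0.99019×0.95911 = 0.232315 + 0.423757 = 0.656072.
Q̄ = (S₀/π) × [bracket] = (479/π) × 0.656072 = 100.03 W/m².
— Configuration B (φ=-20.6°):
cos H₀ = −tan(-20.6°) tan(+5.500°) = 0.0362, H₀ = 1.5346 rad.
Bracket: H₀ sin φ sin δ + cos φ cos δ sin H₀ = 1.5346×-0.35184×0.09585 + 0.93606×0.99540×0.99934 = -0.051753 + 0.931139 = 0.879386.
Q̄ = (S₀/π) × [bracket] = (479/π) × 0.879386 = 134.08 W/m².
Ratio Q̄_A / Q̄_B = 100.03 / 134.08 = 0.7460.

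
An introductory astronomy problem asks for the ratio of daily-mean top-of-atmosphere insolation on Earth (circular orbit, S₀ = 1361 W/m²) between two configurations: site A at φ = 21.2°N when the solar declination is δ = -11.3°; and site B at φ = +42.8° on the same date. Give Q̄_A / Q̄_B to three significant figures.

— Configuration A (φ=+21.2°):
cos H₀ = −tan(+21.2°) tan(-11.300°) = 0.0775, H₀ = 1.4932 rad.
Bracket: H₀ sin φ sin δ + cos φ cos δ sin H₀ = 1.4932×0.36162×-0.19595 + 0.93232×0.98061×0.99699 = -0.105807 + 0.911490 = 0.805683.
Q̄ = (S₀/π) × [bracket] = (1361/π) × 0.805683 = 349.04 W/m².
— Configuration B (φ=+42.8°):
cos H₀ = −tan(+42.8°) tan(-11.300°) = 0.1850, H₀ = 1.3847 rad.
Bracket: H₀ sin φ sin δ + cos φ cos δ sin H₀ = 1.3847×0.67944×-0.19595 + 0.73373×0.98061×0.98273 = -0.184354 + 0.707077 = 0.522723.
Q̄ = (S₀/π) × [bracket] = (1361/π) × 0.522723 = 226.45 W/m².
Ratio Q̄_A / Q̄_B = 349.04 / 226.45 = 1.541.

Q̄_A / Q̄_B ≈ 1.54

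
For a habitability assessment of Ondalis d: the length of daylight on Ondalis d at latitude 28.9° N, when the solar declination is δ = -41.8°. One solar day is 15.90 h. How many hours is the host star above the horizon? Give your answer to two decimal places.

cos H₀ = −tan φ · tan δ = −tan(+28.9°) × tan(-41.800°) = 0.4936, so H₀ = 1.0546 rad = 60.42°.
Daylight = 2H₀/(2π) × 15.90 h = (1.0546/π) × 15.90 = 5.34 h.

5.34 h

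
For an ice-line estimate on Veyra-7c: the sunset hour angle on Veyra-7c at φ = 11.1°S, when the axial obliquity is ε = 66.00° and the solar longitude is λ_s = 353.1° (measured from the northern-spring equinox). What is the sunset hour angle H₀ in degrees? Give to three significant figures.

H₀ = 91.2°

Solar declination: sin δ = sin ε · sin λ_s = sin 66.00° × sin 353.1° = -0.10975, so δ = -6.301°.
cos H₀ = −tan φ · tan δ = −tan(-11.1°) × tan(-6.301°) = -0.0217, so H₀ = 1.5925 rad = 91.24°.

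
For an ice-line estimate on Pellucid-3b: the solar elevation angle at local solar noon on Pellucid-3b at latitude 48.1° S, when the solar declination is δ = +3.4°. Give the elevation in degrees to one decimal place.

38.5°

At local noon the hour angle is zero, so the zenith angle equals |ϕ − δ| = |-48.1° − (+3.400°)| = 51.500°.
Elevation = 90° − 51.500° = 38.5°.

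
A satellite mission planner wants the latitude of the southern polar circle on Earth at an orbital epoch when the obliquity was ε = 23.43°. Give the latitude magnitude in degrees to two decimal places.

66.57°

The polar circle is the lowest latitude that experiences at least one full rotation of continuous darkness at the northern-summer solstice; it lies at |ϕ| = 90° − ε = 90° − 23.43° = 66.57°.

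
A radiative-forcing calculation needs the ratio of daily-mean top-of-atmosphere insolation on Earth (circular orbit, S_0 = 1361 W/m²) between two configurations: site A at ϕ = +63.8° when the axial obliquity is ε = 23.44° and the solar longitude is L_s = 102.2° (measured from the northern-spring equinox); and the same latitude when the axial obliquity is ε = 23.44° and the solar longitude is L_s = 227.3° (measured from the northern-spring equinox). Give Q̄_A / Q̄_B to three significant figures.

Q̄_A / Q̄_B ≈ 11.8

— Configuration A (ϕ=+63.8°):
Solar declination: sin δ = sin ε · sin L_s = sin 23.44° × sin 102.2° = 0.38880, so δ = +22.880°.
cos h₀ = −tan(+63.8°) tan(+22.880°) = -0.8576, h₀ = 2.6014 rad.
Bracket: h₀ sin ϕ sin δ + cos ϕ cos δ sin h₀ = 2.6014×0.89726×0.38880 + 0.44151×0.92132×0.51426 = 0.907511 + 0.209187 = 1.116698.
Q̄ = (S_0/π) × [bracket] = (1361/π) × 1.116698 = 483.78 W/m².
— Configuration B (ϕ=+63.8°):
Solar declination: sin δ = sin ε · sin L_s = sin 23.44° × sin 227.3° = -0.29234, so δ = -16.998°.
cos h₀ = −tan(+63.8°) tan(-16.998°) = 0.6213, h₀ = 0.9005 rad.
Bracket: h₀ sin ϕ sin δ + cos ϕ cos δ sin h₀ = 0.9005×0.89726×-0.29234 + 0.44151×0.95631×0.78361 = -0.236206 + 0.330856 = 0.094650.
Q̄ = (S_0/π) × [bracket] = (1361/π) × 0.094650 = 41.004 W/m².
Ratio Q̄_A / Q̄_B = 483.78 / 41.004 = 11.80.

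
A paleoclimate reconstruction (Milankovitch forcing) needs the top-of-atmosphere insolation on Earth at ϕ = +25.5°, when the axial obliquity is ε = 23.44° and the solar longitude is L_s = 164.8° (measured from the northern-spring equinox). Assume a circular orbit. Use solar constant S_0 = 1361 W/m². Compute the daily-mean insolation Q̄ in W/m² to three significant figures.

Solar declination: sin δ = sin ε · sin L_s = sin 23.44° × sin 164.8° = 0.10430, so δ = +5.987°.
cos h₀ = −tan(+25.5°) tan(+5.987°) = -0.0500, h₀ = 1.6208 rad.
Bracket: h₀ sin ϕ sin δ + cos ϕ cos δ sin h₀ = 1.6208×0.43051×0.10430 + 0.90259×0.99455×0.99875 = 0.072777 + 0.896549 = 0.969326.
Q̄ = (S_0/π) × [bracket] = (1361/π) × 0.969326 = 419.9 W/m².

Q̄ ≈ 420 W/m²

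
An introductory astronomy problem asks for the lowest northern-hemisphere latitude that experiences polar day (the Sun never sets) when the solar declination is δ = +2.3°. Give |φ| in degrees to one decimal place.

|φ| = 87.7°

Polar day requires cos H₀ = −tan φ tan δ ≤ −1, i.e. tan φ tan δ ≥ 1.
The boundary is |tan φ| · |tan δ| = 1, so |φ| = 90° − |δ| = 90° − 2.3° = 87.7° in the northern hemisphere.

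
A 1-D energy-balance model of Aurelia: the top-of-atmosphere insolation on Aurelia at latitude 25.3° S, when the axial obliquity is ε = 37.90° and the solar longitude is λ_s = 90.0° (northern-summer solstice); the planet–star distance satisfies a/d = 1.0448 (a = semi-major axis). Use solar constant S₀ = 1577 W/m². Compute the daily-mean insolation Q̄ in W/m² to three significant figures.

Q̄ ≈ 192 W/m²

Solar declination: sin δ = sin ε · sin λ_s = sin 37.90° × sin 90.0° = 0.61429, so δ = +37.900°.
cos H₀ = −tan(-25.3°) tan(+37.900°) = 0.3680, H₀ = 1.1940 rad.
Bracket: H₀ sin φ sin δ + cos φ cos δ sin H₀ = 1.1940×-0.42736×0.61429 + 0.90408×0.78908×0.92983 = -0.313452 + 0.663333 = 0.349881.
Inverse-square distance factor (a/d)² = 1.0448² = 1.091607.
Q̄ = (S₀/π) × 1.091607 × [bracket] = (1577/π) × 1.091607 × 0.349881 = 191.7 W/m².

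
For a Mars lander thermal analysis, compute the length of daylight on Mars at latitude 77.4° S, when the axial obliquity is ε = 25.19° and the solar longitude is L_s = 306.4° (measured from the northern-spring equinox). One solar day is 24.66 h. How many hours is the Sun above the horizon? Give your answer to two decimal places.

Solar declination: sin δ = sin ε · sin L_s = sin 25.19° × sin 306.4° = -0.34258, so δ = -20.034°.
Sunrise equation: cos h₀ = −tan ϕ · tan δ = -1.6313 ≤ −1, so the Sun never sets (polar day) and h₀ = π.
Daylight = 2h₀/(2π) × 24.66 h = (3.1416/π) × 24.66 = 24.66 h.

24.66 h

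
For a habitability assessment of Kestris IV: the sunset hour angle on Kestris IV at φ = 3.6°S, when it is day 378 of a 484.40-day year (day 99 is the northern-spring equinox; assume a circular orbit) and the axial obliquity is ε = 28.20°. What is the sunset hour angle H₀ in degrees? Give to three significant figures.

H₀ = 90.8°

Solar longitude: λ_s = 360° × (378 − 99)/484.40 = 207.349°.
sin δ = sin 28.20° × sin 207.349° = -0.21710, so δ = -12.539°.
cos H₀ = −tan φ · tan δ = −tan(-3.6°) × tan(-12.539°) = -0.0140, so H₀ = 1.5848 rad = 90.80°.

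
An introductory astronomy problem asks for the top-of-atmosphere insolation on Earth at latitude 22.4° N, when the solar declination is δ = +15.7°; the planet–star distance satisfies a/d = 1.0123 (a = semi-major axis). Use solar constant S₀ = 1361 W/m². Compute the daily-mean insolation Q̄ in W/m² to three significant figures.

Q̄ ≈ 470 W/m²

cos H₀ = −tan(+22.4°) tan(+15.700°) = -0.1159, H₀ = 1.6869 rad.
Bracket: H₀ sin φ sin δ + cos φ cos δ sin H₀ = 1.6869×0.38107×0.27060 + 0.92455×0.96269×0.99327 = 0.173949 + 0.884065 = 1.058014.
Inverse-square distance factor (a/d)² = 1.0123² = 1.024751.
Q̄ = (S₀/π) × 1.024751 × [bracket] = (1361/π) × 1.024751 × 1.058014 = 469.7 W/m².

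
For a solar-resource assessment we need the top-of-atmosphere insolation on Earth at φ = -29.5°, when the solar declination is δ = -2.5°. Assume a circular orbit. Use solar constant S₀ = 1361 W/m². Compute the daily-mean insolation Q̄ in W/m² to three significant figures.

Q̄ ≈ 391 W/m²

cos H₀ = −tan(-29.5°) tan(-2.500°) = -0.0247, H₀ = 1.5955 rad.
Bracket: H₀ sin φ sin δ + cos φ cos δ sin H₀ = 1.5955×-0.49242×-0.04362 + 0.87036×0.99905×0.99969 = 0.034270 + 0.869264 = 0.903534.
Q̄ = (S₀/π) × [bracket] = (1361/π) × 0.903534 = 391.4 W/m².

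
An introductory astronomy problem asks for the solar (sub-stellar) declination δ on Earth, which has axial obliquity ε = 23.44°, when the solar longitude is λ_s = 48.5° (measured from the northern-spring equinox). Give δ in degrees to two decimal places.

sin δ = sin ε · sin λ_s = sin 23.44° × sin 48.5° = 0.297926.
δ = arcsin(0.297926) = +17.33°.

δ = +17.33°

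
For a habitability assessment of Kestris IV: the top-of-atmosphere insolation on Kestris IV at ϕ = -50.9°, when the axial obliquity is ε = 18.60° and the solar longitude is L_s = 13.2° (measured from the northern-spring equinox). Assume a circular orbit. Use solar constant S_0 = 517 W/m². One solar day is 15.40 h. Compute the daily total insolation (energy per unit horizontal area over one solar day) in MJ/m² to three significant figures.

Solar declination: sin δ = sin ε · sin L_s = sin 18.60° × sin 13.2° = 0.07283, so δ = +4.177°.
cos h₀ = −tan(-50.9°) tan(+4.177°) = 0.0899, h₀ = 1.4808 rad.
Bracket: h₀ sin ϕ sin δ + cos ϕ cos δ sin h₀ = 1.4808×-0.77605×0.07283 + 0.63068×0.99734×0.99595 = -0.083694 + 0.626455 = 0.542761.
Q̄ = (S_0/π) × [bracket] = (517/π) × 0.542761 = 89.320 W/m².
Daily total = Q̄ × 15.40 h × 3600 s/h = 89.320 × 15.40 × 3600 / 10⁶ = 4.952 MJ/m².

4.95 MJ/m²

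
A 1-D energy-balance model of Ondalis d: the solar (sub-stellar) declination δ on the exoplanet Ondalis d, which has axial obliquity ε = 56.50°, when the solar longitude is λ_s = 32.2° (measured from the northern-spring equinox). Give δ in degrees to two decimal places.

sin δ = sin ε · sin λ_s = sin 56.50° × sin 32.2° = 0.444358.
δ = arcsin(0.444358) = +26.38°.

δ = +26.38°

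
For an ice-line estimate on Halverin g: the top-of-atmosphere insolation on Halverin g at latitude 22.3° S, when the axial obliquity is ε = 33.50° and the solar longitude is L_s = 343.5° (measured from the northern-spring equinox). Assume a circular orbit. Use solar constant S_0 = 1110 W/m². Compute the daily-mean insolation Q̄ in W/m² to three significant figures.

Q̄ ≈ 357 W/m²

Solar declination: sin δ = sin ε · sin L_s = sin 33.50° × sin 343.5° = -0.15676, so δ = -9.019°.
cos h₀ = −tan(-22.3°) tan(-9.019°) = -0.0651, h₀ = 1.6359 rad.
Bracket: h₀ sin ϕ sin δ + cos ϕ cos δ sin h₀ = 1.6359×-0.37946×-0.15676 + 0.92521×0.98764×0.99788 = 0.097310 + 0.911837 = 1.009147.
Q̄ = (S_0/π) × [bracket] = (1110/π) × 1.009147 = 356.6 W/m².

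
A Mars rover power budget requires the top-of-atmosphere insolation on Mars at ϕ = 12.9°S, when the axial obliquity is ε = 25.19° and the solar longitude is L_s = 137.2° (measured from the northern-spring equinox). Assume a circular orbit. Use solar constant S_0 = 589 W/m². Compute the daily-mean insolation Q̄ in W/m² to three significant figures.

Solar declination: sin δ = sin ε · sin L_s = sin 25.19° × sin 137.2° = 0.28918, so δ = +16.809°.
cos h₀ = −tan(-12.9°) tan(+16.809°) = 0.0692, h₀ = 1.5016 rad.
Bracket: h₀ sin ϕ sin δ + cos ϕ cos δ sin h₀ = 1.5016×-0.22325×0.28918 + 0.97476×0.95727×0.99760 = -0.096942 + 0.930869 = 0.833927.
Q̄ = (S_0/π) × [bracket] = (589/π) × 0.833927 = 156.3 W/m².

Q̄ ≈ 156 W/m²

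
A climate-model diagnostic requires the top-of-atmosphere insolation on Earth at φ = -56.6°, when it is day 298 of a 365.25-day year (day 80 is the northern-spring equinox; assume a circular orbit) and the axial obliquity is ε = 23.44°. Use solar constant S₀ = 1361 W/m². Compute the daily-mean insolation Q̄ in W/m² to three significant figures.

Q̄ ≈ 376 W/m²

Solar longitude: λ_s = 360° × (298 − 80)/365.25 = 214.867°.
sin δ = sin 23.44° × sin 214.867° = -0.22740, so δ = -13.144°.
cos H₀ = −tan(-56.6°) tan(-13.144°) = -0.3542, H₀ = 1.9328 rad.
Bracket: H₀ sin φ sin δ + cos φ cos δ sin H₀ = 1.9328×-0.83485×-0.22740 + 0.55048×0.97380×0.93519 = 0.366932 + 0.501316 = 0.868248.
Q̄ = (S₀/π) × [bracket] = (1361/π) × 0.868248 = 376.1 W/m².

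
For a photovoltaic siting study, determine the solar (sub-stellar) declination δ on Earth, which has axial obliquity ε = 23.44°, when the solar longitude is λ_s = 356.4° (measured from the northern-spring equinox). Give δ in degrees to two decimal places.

sin δ = sin ε · sin λ_s = sin 23.44° × sin 356.4° = -0.024977.
δ = arcsin(-0.024977) = -1.43°.

δ = -1.43°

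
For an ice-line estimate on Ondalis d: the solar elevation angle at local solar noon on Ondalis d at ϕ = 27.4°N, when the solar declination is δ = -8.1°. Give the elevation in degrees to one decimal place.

At local noon the hour angle is zero, so the zenith angle equals |ϕ − δ| = |+27.4° − (-8.100°)| = 35.500°.
Elevation = 90° − 35.500° = 54.5°.

54.5°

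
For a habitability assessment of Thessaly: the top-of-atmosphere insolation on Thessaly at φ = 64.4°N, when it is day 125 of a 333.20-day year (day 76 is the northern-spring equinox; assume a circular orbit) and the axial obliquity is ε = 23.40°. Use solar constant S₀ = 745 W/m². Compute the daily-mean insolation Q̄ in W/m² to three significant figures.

Q̄ ≈ 228 W/m²

Solar longitude: λ_s = 360° × (125 − 76)/333.20 = 52.941°.
sin δ = sin 23.40° × sin 52.941° = 0.31693, so δ = +18.477°.
cos H₀ = −tan(+64.4°) tan(+18.477°) = -0.6974, H₀ = 2.3426 rad.
Bracket: H₀ sin φ sin δ + cos φ cos δ sin H₀ = 2.3426×0.90183×0.31693 + 0.43209×0.94845×0.71664 = 0.669555 + 0.293690 = 0.963245.
Q̄ = (S₀/π) × [bracket] = (745/π) × 0.963245 = 228.4 W/m².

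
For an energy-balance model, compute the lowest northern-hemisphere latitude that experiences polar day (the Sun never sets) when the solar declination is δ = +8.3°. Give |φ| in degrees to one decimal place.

Polar day requires cos H₀ = −tan φ tan δ ≤ −1, i.e. tan φ tan δ ≥ 1.
The boundary is |tan φ| · |tan δ| = 1, so |φ| = 90° − |δ| = 90° − 8.3° = 81.7° in the northern hemisphere.

|φ| = 81.7°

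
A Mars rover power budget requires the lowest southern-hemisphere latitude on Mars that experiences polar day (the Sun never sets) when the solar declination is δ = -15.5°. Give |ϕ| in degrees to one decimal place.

Polar day requires cos h₀ = −tan ϕ tan δ ≤ −1, i.e. tan ϕ tan δ ≥ 1.
The boundary is |tan ϕ| · |tan δ| = 1, so |ϕ| = 90° − |δ| = 90° − 15.5° = 74.5° in the southern hemisphere.

|ϕ| = 74.5°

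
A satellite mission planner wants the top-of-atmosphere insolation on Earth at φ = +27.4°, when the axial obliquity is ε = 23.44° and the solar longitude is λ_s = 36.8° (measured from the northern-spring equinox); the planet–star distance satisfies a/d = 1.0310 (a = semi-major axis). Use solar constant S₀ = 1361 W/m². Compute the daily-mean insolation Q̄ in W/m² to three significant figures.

Q̄ ≈ 480 W/m²

Solar declination: sin δ = sin ε · sin λ_s = sin 23.44° × sin 36.8° = 0.23828, so δ = +13.785°.
cos H₀ = −tan(+27.4°) tan(+13.785°) = -0.1272, H₀ = 1.6983 rad.
Bracket: H₀ sin φ sin δ + cos φ cos δ sin H₀ = 1.6983×0.46020×0.23828 + 0.88782×0.97120×0.99188 = 0.186230 + 0.855249 = 1.041479.
Inverse-square distance factor (a/d)² = 1.0310² = 1.062961.
Q̄ = (S₀/π) × 1.062961 × [bracket] = (1361/π) × 1.062961 × 1.041479 = 479.6 W/m².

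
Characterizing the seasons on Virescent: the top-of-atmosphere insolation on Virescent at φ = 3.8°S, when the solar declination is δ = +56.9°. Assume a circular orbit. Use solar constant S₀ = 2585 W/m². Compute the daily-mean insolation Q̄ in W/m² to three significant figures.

cos H₀ = −tan(-3.8°) tan(+56.900°) = 0.1019, H₀ = 1.4687 rad.
Bracket: H₀ sin φ sin δ + cos φ cos δ sin H₀ = 1.4687×-0.06627×0.83772 + 0.99780×0.54610×0.99480 = -0.081536 + 0.542065 = 0.460529.
Q̄ = (S₀/π) × [bracket] = (2585/π) × 0.460529 = 378.9 W/m².

Q̄ ≈ 379 W/m²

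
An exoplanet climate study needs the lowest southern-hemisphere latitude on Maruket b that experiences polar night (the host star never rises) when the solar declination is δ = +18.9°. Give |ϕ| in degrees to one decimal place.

|ϕ| = 71.1°

Polar night requires cos h₀ = −tan ϕ tan δ ≥ 1, i.e. tan ϕ tan δ ≤ −1.
The boundary is |tan ϕ| · |tan δ| = 1, so |ϕ| = 90° − |δ| = 90° − 18.9° = 71.1° in the southern hemisphere.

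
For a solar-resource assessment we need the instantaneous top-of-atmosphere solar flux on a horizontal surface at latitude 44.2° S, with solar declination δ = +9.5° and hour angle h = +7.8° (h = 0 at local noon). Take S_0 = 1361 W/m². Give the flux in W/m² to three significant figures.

797 W/m²

cos θ_z = sin ϕ sin δ + cos ϕ cos δ cos h = -0.115065 + 0.700537 = 0.585472.
Flux = S_0 · cos θ_z = 1361 × 0.585472 = 796.8 W/m².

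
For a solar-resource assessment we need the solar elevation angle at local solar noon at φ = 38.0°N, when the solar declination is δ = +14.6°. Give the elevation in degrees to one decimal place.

At local noon the hour angle is zero, so the zenith angle equals |φ − δ| = |+38.0° − (+14.600°)| = 23.400°.
Elevation = 90° − 23.400° = 66.6°.

66.6°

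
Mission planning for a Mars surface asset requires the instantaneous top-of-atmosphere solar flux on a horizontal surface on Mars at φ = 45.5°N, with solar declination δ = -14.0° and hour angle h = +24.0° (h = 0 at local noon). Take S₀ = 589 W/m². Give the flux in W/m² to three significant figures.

264 W/m²

cos θ_z = sin φ sin δ + cos φ cos δ cos h = -0.172551 + 0.621292 = 0.448741.
Flux = S₀ · cos θ_z = 589 × 0.448741 = 264.3 W/m².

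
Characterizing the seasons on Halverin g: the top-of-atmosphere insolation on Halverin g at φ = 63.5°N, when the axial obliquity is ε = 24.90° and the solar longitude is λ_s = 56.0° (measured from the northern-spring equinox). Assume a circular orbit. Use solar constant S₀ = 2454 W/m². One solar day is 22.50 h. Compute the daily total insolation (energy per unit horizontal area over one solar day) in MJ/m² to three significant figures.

Solar declination: sin δ = sin ε · sin λ_s = sin 24.90° × sin 56.0° = 0.34905, so δ = +20.429°.
cos H₀ = −tan(+63.5°) tan(+20.429°) = -0.7471, H₀ = 2.4145 rad.
Bracket: H₀ sin φ sin δ + cos φ cos δ sin H₀ = 2.4145×0.89493×0.34905 + 0.44620×0.93710×0.66473 = 0.754230 + 0.277946 = 1.032176.
Q̄ = (S₀/π) × [bracket] = (2454/π) × 1.032176 = 806.27 W/m².
Daily total = Q̄ × 22.50 h × 3600 s/h = 806.27 × 22.50 × 3600 / 10⁶ = 65.31 MJ/m².

65.3 MJ/m²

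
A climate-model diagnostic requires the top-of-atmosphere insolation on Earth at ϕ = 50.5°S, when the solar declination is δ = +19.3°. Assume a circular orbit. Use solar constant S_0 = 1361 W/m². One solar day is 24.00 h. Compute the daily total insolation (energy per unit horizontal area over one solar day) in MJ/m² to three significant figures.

9.54 MJ/m²

cos h₀ = −tan(-50.5°) tan(+19.300°) = 0.4248, h₀ = 1.1320 rad.
Bracket: h₀ sin ϕ sin δ + cos ϕ cos δ sin h₀ = 1.1320×-0.77162×0.33051 + 0.63608×0.94380×0.90528 = -0.288692 + 0.543469 = 0.254777.
Q̄ = (S_0/π) × [bracket] = (1361/π) × 0.254777 = 110.37 W/m².
Daily total = Q̄ × 24.00 h × 3600 s/h = 110.37 × 24.00 × 3600 / 10⁶ = 9.536 MJ/m².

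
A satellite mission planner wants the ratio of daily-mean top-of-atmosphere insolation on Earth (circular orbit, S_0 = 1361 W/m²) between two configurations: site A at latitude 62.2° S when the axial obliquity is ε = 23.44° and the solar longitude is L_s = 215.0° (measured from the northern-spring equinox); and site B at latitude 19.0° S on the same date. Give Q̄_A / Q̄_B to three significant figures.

— Configuration A (ϕ=-62.2°):
Solar declination: sin δ = sin ε · sin L_s = sin 23.44° × sin 215.0° = -0.22816, so δ = -13.189°.
cos h₀ = −tan(-62.2°) tan(-13.189°) = -0.4445, h₀ = 2.0314 rad.
Bracket: h₀ sin ϕ sin δ + cos ϕ cos δ sin h₀ = 2.0314×-0.88458×-0.22816 + 0.46639×0.97362×0.89579 = 0.409989 + 0.406766 = 0.816755.
Q̄ = (S_0/π) × [bracket] = (1361/π) × 0.816755 = 353.83 W/m².
— Configuration B (ϕ=-19.0°):
cos h₀ = −tan(-19.0°) tan(-13.189°) = -0.0807, h₀ = 1.6516 rad.
Bracket: h₀ sin ϕ sin δ + cos ϕ cos δ sin h₀ = 1.6516×-0.32557×-0.22816 + 0.94552×0.97362×0.99674 = 0.122684 + 0.917576 = 1.040260.
Q̄ = (S_0/π) × [bracket] = (1361/π) × 1.040260 = 450.66 W/m².
Ratio Q̄_A / Q̄_B = 353.83 / 450.66 = 0.7851.

Q̄_A / Q̄_B ≈ 0.785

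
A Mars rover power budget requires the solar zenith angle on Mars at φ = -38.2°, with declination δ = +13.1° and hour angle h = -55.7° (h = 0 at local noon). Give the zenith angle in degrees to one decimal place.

θ_z = 73.1°

cos θ_z = sin φ sin δ + cos φ cos δ cos h = -0.140163 + 0.431326 = 0.291163.
θ_z = arccos(0.291163) = 73.1°.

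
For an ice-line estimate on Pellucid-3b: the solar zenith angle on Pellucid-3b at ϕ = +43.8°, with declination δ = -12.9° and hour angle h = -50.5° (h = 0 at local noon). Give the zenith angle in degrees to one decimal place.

θ_z = 73.0°

cos θ_z = sin ϕ sin δ + cos ϕ cos δ cos h = -0.154521 + 0.447509 = 0.292988.
θ_z = arccos(0.292988) = 73.0°.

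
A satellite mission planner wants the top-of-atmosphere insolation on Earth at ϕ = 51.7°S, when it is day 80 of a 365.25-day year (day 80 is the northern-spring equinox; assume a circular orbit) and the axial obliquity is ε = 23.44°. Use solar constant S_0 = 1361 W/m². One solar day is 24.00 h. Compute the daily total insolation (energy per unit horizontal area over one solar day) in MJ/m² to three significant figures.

Solar longitude: L_s = 360° × (80 − 80)/365.25 = 0.000°.
sin δ = sin 23.44° × sin 0.000° = 0.00000, so δ = +0.000°.
cos h₀ = −tan(-51.7°) tan(+0.000°) = 0.0000, h₀ = 1.5708 rad.
Bracket: h₀ sin ϕ sin δ + cos ϕ cos δ sin h₀ = 1.5708×-0.78478×0.00000 + 0.61978×1.00000×1.00000 = -0.000000 + 0.619780 = 0.619780.
Q̄ = (S_0/π) × [bracket] = (1361/π) × 0.619780 = 268.50 W/m².
Daily total = Q̄ × 24.00 h × 3600 s/h = 268.50 × 24.00 × 3600 / 10⁶ = 23.20 MJ/m².

23.2 MJ/m²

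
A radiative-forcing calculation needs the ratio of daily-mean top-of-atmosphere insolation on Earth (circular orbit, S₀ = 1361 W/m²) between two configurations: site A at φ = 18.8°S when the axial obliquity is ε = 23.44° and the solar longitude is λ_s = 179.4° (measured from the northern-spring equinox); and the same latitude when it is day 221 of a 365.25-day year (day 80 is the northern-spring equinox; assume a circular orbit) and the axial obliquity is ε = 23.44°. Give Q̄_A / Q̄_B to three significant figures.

Q̄_A / Q̄_B ≈ 1.20

— Configuration A (φ=-18.8°):
Solar declination: sin δ = sin ε · sin λ_s = sin 23.44° × sin 179.4° = 0.00417, so δ = +0.239°.
cos H₀ = −tan(-18.8°) tan(+0.239°) = 0.0014, H₀ = 1.5694 rad.
Bracket: H₀ sin φ sin δ + cos φ cos δ sin H₀ = 1.5694×-0.32227×0.00417 + 0.94665×0.99999×1.00000 = -0.002109 + 0.946641 = 0.944532.
Q̄ = (S₀/π) × [bracket] = (1361/π) × 0.944532 = 409.19 W/m².
— Configuration B (φ=-18.8°):
Solar longitude: λ_s = 360° × (221 − 80)/365.25 = 138.973°.
sin δ = sin 23.44° × sin 138.973° = 0.26111, so δ = +15.136°.
cos H₀ = −tan(-18.8°) tan(+15.136°) = 0.0921, H₀ = 1.4786 rad.
Bracket: H₀ sin φ sin δ + cos φ cos δ sin H₀ = 1.4786×-0.32227×0.26111 + 0.94665×0.96531×0.99575 = -0.124421 + 0.909927 = 0.785506.
Q̄ = (S₀/π) × [bracket] = (1361/π) × 0.785506 = 340.30 W/m².
Ratio Q̄_A / Q̄_B = 409.19 / 340.30 = 1.202.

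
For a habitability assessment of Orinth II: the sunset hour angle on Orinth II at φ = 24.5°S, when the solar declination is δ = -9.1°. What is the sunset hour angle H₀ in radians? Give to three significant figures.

cos H₀ = −tan φ · tan δ = −tan(-24.5°) × tan(-9.100°) = -0.0730, so H₀ = 1.6439 rad = 94.19°.

H₀ = 1.64 rad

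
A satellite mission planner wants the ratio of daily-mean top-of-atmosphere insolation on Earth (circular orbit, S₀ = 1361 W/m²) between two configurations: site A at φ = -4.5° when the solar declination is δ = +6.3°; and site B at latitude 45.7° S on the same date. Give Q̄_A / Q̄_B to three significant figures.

— Configuration A (φ=-4.5°):
cos H₀ = −tan(-4.5°) tan(+6.300°) = 0.0087, H₀ = 1.5621 rad.
Bracket: H₀ sin φ sin δ + cos φ cos δ sin H₀ = 1.5621×-0.07846×0.10973 + 0.99692×0.99396×0.99996 = -0.013449 + 0.990859 = 0.977410.
Q̄ = (S₀/π) × [bracket] = (1361/π) × 0.977410 = 423.43 W/m².
— Configuration B (φ=-45.7°):
cos H₀ = −tan(-45.7°) tan(+6.300°) = 0.1131, H₀ = 1.4574 rad.
Bracket: H₀ sin φ sin δ + cos φ cos δ sin H₀ = 1.4574×-0.71569×0.10973 + 0.69842×0.99396×0.99358 = -0.114454 + 0.689745 = 0.575291.
Q̄ = (S₀/π) × [bracket] = (1361/π) × 0.575291 = 249.23 W/m².
Ratio Q̄_A / Q̄_B = 423.43 / 249.23 = 1.699.

Q̄_A / Q̄_B ≈ 1.70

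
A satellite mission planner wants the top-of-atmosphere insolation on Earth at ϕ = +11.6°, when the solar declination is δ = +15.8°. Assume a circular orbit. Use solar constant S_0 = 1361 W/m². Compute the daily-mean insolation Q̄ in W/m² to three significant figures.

Q̄ ≈ 446 W/m²

cos h₀ = −tan(+11.6°) tan(+15.800°) = -0.0581, h₀ = 1.6289 rad.
Bracket: h₀ sin ϕ sin δ + cos ϕ cos δ sin h₀ = 1.6289×0.20108×0.27228 + 0.97958×0.96222×0.99831 = 0.089182 + 0.940979 = 1.030161.
Q̄ = (S_0/π) × [bracket] = (1361/π) × 1.030161 = 446.3 W/m².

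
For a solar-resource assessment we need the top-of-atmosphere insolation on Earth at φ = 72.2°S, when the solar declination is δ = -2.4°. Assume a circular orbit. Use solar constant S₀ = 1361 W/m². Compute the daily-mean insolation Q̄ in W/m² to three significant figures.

Q̄ ≈ 161 W/m²

cos H₀ = −tan(-72.2°) tan(-2.400°) = -0.1305, H₀ = 1.7017 rad.
Bracket: H₀ sin φ sin δ + cos φ cos δ sin H₀ = 1.7017×-0.95213×-0.04188 + 0.30570×0.99912×0.99144 = 0.067856 + 0.302816 = 0.370672.
Q̄ = (S₀/π) × [bracket] = (1361/π) × 0.370672 = 160.6 W/m².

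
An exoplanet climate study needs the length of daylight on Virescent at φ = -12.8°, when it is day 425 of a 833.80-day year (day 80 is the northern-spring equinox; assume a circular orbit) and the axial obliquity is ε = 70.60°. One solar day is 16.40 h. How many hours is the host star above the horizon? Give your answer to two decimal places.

7.54 h

Solar longitude: λ_s = 360° × (425 − 80)/833.80 = 148.957°.
sin δ = sin 70.60° × sin 148.957° = 0.48641, so δ = +29.105°.
cos H₀ = −tan φ · tan δ = −tan(-12.8°) × tan(+29.105°) = 0.1265, so H₀ = 1.4440 rad = 82.73°.
Daylight = 2H₀/(2π) × 16.40 h = (1.4440/π) × 16.40 = 7.54 h.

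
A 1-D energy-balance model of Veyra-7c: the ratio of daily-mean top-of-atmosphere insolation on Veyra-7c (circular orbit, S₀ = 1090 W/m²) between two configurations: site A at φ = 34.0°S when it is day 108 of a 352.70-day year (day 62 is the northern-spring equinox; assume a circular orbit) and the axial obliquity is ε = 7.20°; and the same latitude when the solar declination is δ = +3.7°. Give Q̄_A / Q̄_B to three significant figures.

Q̄_A / Q̄_B ≈ 0.968

— Configuration A (φ=-34.0°):
Solar longitude: λ_s = 360° × (108 − 62)/352.70 = 46.952°.
sin δ = sin 7.20° × sin 46.952° = 0.09159, so δ = +5.255°.
cos H₀ = −tan(-34.0°) tan(+5.255°) = 0.0620, H₀ = 1.5087 rad.
Bracket: H₀ sin φ sin δ + cos φ cos δ sin H₀ = 1.5087×-0.55919×0.09159 + 0.82904×0.99580×0.99807 = -0.077270 + 0.823965 = 0.746695.
Q̄ = (S₀/π) × [bracket] = (1090/π) × 0.746695 = 259.07 W/m².
— Configuration B (φ=-34.0°):
cos H₀ = −tan(-34.0°) tan(+3.700°) = 0.0436, H₀ = 1.5272 rad.
Bracket: H₀ sin φ sin δ + cos φ cos δ sin H₀ = 1.5272×-0.55919×0.06453 + 0.82904×0.99792×0.99905 = -0.055108 + 0.826530 = 0.771422.
Q̄ = (S₀/π) × [bracket] = (1090/π) × 0.771422 = 267.65 W/m².
Ratio Q̄_A / Q̄_B = 259.07 / 267.65 = 0.9679.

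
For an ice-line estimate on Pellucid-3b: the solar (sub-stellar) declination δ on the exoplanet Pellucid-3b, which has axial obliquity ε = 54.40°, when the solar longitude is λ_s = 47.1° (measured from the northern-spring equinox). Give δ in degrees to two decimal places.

δ = +36.56°

sin δ = sin ε · sin λ_s = sin 54.40° × sin 47.1° = 0.595631.
δ = arcsin(0.595631) = +36.56°.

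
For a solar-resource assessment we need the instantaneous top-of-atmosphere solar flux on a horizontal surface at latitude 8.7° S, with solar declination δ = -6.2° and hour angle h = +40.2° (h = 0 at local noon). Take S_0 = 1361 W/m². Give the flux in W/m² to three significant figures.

cos θ_z = sin ϕ sin δ + cos ϕ cos δ cos h = 0.016336 + 0.750592 = 0.766928.
Flux = S_0 · cos θ_z = 1361 × 0.766928 = 1044 W/m².

1.04e+03 W/m²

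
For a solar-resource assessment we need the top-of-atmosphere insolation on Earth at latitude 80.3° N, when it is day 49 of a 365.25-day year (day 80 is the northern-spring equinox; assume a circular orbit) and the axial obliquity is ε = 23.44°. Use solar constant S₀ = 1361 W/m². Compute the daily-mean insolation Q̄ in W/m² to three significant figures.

Solar longitude: λ_s = 360° × (49 − 80)/365.25 = -30.554°, i.e. -30.554° + 360° = 329.446°.
sin δ = sin 23.44° × sin 329.446° = -0.20222, so δ = -11.667°.
cos H₀ = −tan(+80.3°) tan(-11.667°) = 1.2080 ≥ 1 ⇒ polar night, H₀ = 0 and Q̄ = 0.

Q̄ ≈ 0.00 W/m²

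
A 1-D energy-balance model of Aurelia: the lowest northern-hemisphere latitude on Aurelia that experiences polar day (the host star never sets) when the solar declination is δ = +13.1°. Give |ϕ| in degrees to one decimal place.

Polar day requires cos h₀ = −tan ϕ tan δ ≤ −1, i.e. tan ϕ tan δ ≥ 1.
The boundary is |tan ϕ| · |tan δ| = 1, so |ϕ| = 90° − |δ| = 90° − 13.1° = 76.9° in the northern hemisphere.

|ϕ| = 76.9°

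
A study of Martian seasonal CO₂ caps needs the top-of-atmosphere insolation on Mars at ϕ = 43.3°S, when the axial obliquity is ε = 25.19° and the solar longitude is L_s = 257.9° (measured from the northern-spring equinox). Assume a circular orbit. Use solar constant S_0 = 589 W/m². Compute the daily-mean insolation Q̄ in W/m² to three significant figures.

Solar declination: sin δ = sin ε · sin L_s = sin 25.19° × sin 257.9° = -0.41617, so δ = -24.593°.
cos h₀ = −tan(-43.3°) tan(-24.593°) = -0.4313, h₀ = 2.0167 rad.
Bracket: h₀ sin ϕ sin δ + cos ϕ cos δ sin h₀ = 2.0167×-0.68582×-0.41617 + 0.72777×0.90929×0.90221 = 0.575602 + 0.597041 = 1.172643.
Q̄ = (S_0/π) × [bracket] = (589/π) × 1.172643 = 219.9 W/m².

Q̄ ≈ 220 W/m²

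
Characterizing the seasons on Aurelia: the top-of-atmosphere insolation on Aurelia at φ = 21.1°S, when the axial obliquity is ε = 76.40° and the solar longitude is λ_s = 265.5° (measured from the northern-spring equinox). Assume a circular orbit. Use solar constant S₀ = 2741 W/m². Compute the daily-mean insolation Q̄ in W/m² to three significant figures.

Q̄ ≈ 956 W/m²

Solar declination: sin δ = sin ε · sin λ_s = sin 76.40° × sin 265.5° = -0.96896, so δ = -75.688°.
cos H₀ = −tan(-21.1°) tan(-75.688°) = -1.5125 ≤ −1 ⇒ polar day, H₀ = π.
Bracket: H₀ sin φ sin δ + cos φ cos δ sin H₀ = 3.1416×-0.36000×-0.96896 + 0.93295×0.24720×0.00000 = 1.095871 + 0.000000 = 1.095871.
Q̄ = (S₀/π) × [bracket] = (2741/π) × 1.095871 = 956.1 W/m².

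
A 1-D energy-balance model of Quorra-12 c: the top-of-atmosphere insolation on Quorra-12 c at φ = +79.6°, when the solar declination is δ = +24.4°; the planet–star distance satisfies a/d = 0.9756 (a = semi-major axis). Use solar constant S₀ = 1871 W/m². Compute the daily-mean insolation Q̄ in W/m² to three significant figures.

cos H₀ = −tan(+79.6°) tan(+24.400°) = -2.4716 ≤ −1 ⇒ polar day, H₀ = π.
Bracket: H₀ sin φ sin δ + cos φ cos δ sin H₀ = 3.1416×0.98357×0.41310 + 0.18052×0.91068×0.00000 = 1.276472 + 0.000000 = 1.276472.
Inverse-square distance factor (a/d)² = 0.9756² = 0.951795.
Q̄ = (S₀/π) × 0.951795 × [bracket] = (1871/π) × 0.951795 × 1.276472 = 723.6 W/m².

Q̄ ≈ 724 W/m²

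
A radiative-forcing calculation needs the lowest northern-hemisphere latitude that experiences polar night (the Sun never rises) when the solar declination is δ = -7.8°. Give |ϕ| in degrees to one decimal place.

|ϕ| = 82.2°

Polar night requires cos h₀ = −tan ϕ tan δ ≥ 1, i.e. tan ϕ tan δ ≤ −1.
The boundary is |tan ϕ| · |tan δ| = 1, so |ϕ| = 90° − |δ| = 90° − 7.8° = 82.2° in the northern hemisphere.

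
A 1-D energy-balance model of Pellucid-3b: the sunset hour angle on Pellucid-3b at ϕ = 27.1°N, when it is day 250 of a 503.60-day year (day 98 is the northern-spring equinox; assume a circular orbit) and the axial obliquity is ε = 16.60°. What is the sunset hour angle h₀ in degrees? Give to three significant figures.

h₀ = 98.3°

Solar longitude: L_s = 360° × (250 − 98)/503.60 = 108.658°.
sin δ = sin 16.60° × sin 108.658° = 0.27067, so δ = +15.704°.
cos h₀ = −tan ϕ · tan δ = −tan(+27.1°) × tan(+15.704°) = -0.1439, so h₀ = 1.7152 rad = 98.27°.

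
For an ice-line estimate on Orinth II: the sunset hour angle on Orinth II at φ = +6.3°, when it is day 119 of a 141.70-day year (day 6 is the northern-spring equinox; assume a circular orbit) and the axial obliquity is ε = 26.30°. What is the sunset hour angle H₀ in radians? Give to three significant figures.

H₀ = 1.52 rad

Solar longitude: λ_s = 360° × (119 − 6)/141.70 = 287.085°.
sin δ = sin 26.30° × sin 287.085° = -0.42352, so δ = -25.057°.
cos H₀ = −tan φ · tan δ = −tan(+6.3°) × tan(-25.057°) = 0.0516, so H₀ = 1.5192 rad = 87.04°.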